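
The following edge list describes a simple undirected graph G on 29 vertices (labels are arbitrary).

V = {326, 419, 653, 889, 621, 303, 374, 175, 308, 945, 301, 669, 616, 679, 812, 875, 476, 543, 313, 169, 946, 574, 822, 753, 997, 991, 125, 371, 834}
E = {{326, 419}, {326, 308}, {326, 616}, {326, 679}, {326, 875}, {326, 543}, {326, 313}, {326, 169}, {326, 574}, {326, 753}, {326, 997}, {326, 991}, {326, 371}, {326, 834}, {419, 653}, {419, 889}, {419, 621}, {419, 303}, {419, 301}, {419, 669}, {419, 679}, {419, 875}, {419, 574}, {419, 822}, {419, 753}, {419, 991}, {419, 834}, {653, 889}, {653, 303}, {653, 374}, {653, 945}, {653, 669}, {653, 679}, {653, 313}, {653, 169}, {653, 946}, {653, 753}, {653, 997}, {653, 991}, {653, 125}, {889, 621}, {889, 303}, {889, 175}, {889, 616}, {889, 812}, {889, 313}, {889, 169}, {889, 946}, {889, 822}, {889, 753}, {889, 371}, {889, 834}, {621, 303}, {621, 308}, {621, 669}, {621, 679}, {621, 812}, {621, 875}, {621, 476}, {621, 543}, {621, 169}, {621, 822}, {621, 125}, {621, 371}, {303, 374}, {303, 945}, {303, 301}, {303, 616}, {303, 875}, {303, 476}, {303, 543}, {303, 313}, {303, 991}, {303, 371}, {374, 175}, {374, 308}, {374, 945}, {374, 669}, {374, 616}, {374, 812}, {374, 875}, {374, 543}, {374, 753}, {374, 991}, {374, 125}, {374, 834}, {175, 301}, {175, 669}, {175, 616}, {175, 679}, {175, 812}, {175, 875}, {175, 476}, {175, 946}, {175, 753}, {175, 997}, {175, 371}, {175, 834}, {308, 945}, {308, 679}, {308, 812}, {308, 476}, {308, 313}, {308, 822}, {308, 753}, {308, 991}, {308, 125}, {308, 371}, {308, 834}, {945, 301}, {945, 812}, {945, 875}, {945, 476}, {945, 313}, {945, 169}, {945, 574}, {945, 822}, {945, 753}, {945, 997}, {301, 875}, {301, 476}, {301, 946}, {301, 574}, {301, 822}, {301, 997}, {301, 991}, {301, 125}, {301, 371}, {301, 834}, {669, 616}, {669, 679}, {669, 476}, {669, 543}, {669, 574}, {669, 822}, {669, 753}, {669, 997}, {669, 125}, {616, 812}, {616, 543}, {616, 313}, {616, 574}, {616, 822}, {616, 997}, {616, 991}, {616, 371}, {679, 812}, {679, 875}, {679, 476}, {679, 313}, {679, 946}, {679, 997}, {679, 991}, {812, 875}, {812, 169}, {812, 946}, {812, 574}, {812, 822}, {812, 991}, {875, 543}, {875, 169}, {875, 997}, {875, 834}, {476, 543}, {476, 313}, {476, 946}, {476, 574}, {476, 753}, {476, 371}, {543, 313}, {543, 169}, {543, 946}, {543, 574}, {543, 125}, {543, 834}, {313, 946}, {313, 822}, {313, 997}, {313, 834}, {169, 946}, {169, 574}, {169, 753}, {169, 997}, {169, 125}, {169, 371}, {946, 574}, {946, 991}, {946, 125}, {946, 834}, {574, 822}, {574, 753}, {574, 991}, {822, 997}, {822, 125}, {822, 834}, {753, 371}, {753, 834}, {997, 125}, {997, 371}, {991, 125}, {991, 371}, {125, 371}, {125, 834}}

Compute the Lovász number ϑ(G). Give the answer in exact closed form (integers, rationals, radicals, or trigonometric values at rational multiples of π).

sqrt(29)

Vertex 812 has 14 neighbors: 889, 621, 374, 175, 308, 945, 616, 679, 875, 169, 946, 574, 822, 991.
N(371) = {326, 889, 621, 303, 175, 308, 301, 616, 476, 169, 753, 997, 991, 125}, |N(371)| = 14.
N(125) = {653, 621, 374, 308, 301, 669, 543, 169, 946, 822, 997, 991, 371, 834}, |N(125)| = 14.
deg(326) = 14; N(326) = {419, 308, 616, 679, 875, 543, 313, 169, 574, 753, 997, 991, 371, 834}.
G on 29 vertices is 14-regular; strongly regular (29,14,6,7).
The 3 distinct eigenvalues: [14.0, 2.192582, -3.192582].
Lovász (edge-transitive): ϑ = −29·(-sqrt(29)/2 - 1/2)/((14)−(-sqrt(29)/2 - 1/2)) = sqrt(29).
ϑ(G) ≈ 5.38516481.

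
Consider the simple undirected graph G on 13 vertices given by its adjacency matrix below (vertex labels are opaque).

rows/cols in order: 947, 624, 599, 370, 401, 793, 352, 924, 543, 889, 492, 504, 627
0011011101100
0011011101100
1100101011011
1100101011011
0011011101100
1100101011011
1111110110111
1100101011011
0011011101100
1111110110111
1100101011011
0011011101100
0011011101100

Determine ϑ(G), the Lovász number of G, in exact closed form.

6

N(947) = {599, 370, 793, 352, 924, 889, 492}, |N(947)| = 7.
Vertex 599 has 8 neighbors: 947, 624, 401, 352, 543, 889, 504, 627.
deg(504) = 7; N(504) = {599, 370, 793, 352, 924, 889, 492}.
deg(924) = 8; N(924) = {947, 624, 401, 352, 543, 889, 504, 627}.
G = K_{6,5,2}: α = 6 = χ(Ḡ), so ϑ = 6.
ϑ(G) ≈ 6.000000000.
6 ≤ 6 ≤ 6: collapsed.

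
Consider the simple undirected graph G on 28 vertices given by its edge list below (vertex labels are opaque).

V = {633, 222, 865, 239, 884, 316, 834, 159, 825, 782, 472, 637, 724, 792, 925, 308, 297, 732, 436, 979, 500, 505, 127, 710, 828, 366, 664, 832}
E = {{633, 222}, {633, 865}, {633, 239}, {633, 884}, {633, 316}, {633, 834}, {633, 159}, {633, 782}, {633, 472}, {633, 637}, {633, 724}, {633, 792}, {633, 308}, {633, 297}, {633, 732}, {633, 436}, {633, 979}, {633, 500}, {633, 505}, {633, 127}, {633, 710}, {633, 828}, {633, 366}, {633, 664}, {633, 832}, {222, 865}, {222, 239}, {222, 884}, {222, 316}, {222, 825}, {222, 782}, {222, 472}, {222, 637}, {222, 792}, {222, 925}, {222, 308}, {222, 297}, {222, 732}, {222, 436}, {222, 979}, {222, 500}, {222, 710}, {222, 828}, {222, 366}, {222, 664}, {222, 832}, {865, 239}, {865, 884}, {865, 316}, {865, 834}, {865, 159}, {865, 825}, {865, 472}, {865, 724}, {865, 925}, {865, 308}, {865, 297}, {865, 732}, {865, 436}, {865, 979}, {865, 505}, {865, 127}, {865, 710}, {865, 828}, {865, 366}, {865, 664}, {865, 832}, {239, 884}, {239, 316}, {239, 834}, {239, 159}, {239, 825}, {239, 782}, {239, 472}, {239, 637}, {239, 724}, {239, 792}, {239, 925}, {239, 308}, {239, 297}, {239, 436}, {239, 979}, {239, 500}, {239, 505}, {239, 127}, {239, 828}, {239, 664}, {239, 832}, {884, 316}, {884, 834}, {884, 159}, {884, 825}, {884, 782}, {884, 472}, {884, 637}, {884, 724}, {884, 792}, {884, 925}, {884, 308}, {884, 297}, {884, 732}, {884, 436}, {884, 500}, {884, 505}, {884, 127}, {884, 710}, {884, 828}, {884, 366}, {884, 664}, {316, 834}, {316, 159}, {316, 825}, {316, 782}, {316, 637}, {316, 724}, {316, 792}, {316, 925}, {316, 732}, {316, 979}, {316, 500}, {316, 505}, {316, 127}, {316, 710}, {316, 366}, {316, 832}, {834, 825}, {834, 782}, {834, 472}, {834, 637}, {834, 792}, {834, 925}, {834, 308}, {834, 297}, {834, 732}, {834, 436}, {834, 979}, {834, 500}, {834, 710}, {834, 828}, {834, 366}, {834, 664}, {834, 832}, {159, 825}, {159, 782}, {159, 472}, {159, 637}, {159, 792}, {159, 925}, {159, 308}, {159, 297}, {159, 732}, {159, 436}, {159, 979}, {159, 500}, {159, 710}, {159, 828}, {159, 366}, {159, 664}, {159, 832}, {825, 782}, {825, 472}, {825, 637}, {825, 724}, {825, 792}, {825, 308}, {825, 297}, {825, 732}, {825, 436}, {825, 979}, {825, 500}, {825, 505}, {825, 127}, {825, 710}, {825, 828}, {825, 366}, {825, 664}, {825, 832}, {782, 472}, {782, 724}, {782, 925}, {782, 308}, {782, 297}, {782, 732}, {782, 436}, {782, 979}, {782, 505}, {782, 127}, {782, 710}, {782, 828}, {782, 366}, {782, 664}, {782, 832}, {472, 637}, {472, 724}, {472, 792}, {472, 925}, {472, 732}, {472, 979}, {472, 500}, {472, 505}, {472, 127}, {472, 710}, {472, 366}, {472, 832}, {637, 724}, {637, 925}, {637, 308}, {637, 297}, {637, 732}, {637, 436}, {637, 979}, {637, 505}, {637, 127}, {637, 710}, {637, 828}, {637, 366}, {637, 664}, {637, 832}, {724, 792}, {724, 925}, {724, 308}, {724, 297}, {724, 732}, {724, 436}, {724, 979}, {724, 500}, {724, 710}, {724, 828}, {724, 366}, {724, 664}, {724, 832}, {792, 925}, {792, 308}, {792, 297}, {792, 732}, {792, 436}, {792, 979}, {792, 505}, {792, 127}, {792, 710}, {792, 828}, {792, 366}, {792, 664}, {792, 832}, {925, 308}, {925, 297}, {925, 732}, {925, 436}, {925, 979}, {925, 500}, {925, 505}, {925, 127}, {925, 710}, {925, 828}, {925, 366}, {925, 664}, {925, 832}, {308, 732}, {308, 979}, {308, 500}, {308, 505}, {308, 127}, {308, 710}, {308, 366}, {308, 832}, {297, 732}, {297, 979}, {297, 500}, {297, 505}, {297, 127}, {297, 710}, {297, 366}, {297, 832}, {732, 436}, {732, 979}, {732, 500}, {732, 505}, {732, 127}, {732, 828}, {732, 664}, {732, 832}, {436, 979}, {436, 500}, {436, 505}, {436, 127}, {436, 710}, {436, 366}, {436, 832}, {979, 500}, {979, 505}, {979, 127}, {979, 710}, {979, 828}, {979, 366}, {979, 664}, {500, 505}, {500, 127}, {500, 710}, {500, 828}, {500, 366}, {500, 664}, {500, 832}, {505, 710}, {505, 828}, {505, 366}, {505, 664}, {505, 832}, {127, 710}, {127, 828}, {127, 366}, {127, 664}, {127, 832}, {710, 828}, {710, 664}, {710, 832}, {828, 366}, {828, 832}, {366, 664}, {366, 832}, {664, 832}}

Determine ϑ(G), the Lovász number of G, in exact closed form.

7

N(127) = {633, 865, 239, 884, 316, 825, 782, 472, 637, 792, 925, 308, 297, 732, 436, 979, 500, 710, 828, 366, 664, 832}, |N(127)| = 22.
N(925) = {222, 865, 239, 884, 316, 834, 159, 782, 472, 637, 724, 792, 308, 297, 732, 436, 979, 500, 505, 127, 710, 828, 366, 664, 832}, |N(925)| = 25.
N(297) = {633, 222, 865, 239, 884, 834, 159, 825, 782, 637, 724, 792, 925, 732, 979, 500, 505, 127, 710, 366, 832}, |N(297)| = 21.
deg(792) = 23; N(792) = {633, 222, 239, 884, 316, 834, 159, 825, 472, 724, 925, 308, 297, 732, 436, 979, 505, 127, 710, 828, 366, 664, 832}.
K_{7,6,5,4,3,3} (perfect); ϑ(G) = α(G) = max{7,6,5,4,3,3} = 7.
≈ 7.0000 (to 4 d.p.).
Lovász sandwich 7 ≤ 7 ≤ 7: collapsed.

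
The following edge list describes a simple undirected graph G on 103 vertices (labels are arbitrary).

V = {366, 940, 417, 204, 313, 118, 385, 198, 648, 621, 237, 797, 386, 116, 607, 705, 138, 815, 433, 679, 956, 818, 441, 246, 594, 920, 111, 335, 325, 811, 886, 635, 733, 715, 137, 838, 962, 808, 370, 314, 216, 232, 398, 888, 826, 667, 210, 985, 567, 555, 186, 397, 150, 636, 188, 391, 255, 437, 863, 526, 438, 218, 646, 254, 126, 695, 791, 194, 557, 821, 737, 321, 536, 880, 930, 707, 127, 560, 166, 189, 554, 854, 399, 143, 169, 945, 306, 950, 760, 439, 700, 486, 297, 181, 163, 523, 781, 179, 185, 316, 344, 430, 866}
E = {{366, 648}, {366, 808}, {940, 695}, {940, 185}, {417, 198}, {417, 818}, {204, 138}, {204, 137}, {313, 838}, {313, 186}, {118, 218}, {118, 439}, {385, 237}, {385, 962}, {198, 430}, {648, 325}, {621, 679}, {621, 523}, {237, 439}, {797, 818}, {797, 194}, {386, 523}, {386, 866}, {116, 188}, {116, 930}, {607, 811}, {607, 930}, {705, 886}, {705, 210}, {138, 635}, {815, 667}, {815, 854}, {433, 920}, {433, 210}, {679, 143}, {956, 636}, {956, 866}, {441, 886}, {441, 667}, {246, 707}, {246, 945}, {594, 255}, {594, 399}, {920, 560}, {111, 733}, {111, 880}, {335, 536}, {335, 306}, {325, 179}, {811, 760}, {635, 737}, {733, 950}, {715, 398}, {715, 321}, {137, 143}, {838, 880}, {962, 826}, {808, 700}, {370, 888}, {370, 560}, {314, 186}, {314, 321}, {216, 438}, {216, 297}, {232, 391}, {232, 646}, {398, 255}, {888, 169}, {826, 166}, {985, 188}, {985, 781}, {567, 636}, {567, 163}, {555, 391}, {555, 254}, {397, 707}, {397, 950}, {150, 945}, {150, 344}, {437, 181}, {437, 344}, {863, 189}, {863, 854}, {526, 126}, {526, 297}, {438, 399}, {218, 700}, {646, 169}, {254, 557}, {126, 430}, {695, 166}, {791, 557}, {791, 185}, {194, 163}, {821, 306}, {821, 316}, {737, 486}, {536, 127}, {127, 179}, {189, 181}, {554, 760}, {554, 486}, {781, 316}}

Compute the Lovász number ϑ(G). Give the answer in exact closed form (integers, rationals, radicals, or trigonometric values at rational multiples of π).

103*cos(pi/103)/(cos(pi/103) + 1)

deg(438) = 2; N(438) = {216, 399}.
Vertex 880 has 2 neighbors: 111, 838.
Vertex 888 has 2 neighbors: 370, 169.
N(808) = {366, 700}, |N(808)| = 2.
deg(v) = 2 for all v (|V|=103); this is C_{103}, the 103-cycle.
Distinct eigenvalues (to 6 d.p.): [2.0, 1.99628, 1.985134, 1.966602, 1.940755, 1.907689, 1.867525, 1.820414, 1.766531, 1.706077, 1.639275, 1.566376, 1.487649, 1.403389, 1.313908, 1.219538, 1.120632, 1.017558, 0.910698, 0.80045, 0.687224, 0.571442, 0.453534, 0.333938, 0.213101, 0.091471, -0.0305, -0.152357, -0.273647, -0.393919, -0.512726, -0.629626, -0.744183, -0.855972, -0.964576, -1.069593, -1.17063, -1.267312, -1.35928, -1.446192, -1.527723, -1.603572, -1.673454, -1.737112, -1.794307, -1.844828, -1.888485, -1.925117, -1.954588, -1.976787, -1.991633, -1.99907].
λ_max=2, λ_min=-2*cos(pi/103); ϑ = −103·λ_min/(λ_max−λ_min) = 103*cos(pi/103)/(cos(pi/103) + 1).
Numerically 51.488020.
Check 51 ≤ 103*cos(pi/103)/(cos(pi/103) + 1) ≤ 52: both strict.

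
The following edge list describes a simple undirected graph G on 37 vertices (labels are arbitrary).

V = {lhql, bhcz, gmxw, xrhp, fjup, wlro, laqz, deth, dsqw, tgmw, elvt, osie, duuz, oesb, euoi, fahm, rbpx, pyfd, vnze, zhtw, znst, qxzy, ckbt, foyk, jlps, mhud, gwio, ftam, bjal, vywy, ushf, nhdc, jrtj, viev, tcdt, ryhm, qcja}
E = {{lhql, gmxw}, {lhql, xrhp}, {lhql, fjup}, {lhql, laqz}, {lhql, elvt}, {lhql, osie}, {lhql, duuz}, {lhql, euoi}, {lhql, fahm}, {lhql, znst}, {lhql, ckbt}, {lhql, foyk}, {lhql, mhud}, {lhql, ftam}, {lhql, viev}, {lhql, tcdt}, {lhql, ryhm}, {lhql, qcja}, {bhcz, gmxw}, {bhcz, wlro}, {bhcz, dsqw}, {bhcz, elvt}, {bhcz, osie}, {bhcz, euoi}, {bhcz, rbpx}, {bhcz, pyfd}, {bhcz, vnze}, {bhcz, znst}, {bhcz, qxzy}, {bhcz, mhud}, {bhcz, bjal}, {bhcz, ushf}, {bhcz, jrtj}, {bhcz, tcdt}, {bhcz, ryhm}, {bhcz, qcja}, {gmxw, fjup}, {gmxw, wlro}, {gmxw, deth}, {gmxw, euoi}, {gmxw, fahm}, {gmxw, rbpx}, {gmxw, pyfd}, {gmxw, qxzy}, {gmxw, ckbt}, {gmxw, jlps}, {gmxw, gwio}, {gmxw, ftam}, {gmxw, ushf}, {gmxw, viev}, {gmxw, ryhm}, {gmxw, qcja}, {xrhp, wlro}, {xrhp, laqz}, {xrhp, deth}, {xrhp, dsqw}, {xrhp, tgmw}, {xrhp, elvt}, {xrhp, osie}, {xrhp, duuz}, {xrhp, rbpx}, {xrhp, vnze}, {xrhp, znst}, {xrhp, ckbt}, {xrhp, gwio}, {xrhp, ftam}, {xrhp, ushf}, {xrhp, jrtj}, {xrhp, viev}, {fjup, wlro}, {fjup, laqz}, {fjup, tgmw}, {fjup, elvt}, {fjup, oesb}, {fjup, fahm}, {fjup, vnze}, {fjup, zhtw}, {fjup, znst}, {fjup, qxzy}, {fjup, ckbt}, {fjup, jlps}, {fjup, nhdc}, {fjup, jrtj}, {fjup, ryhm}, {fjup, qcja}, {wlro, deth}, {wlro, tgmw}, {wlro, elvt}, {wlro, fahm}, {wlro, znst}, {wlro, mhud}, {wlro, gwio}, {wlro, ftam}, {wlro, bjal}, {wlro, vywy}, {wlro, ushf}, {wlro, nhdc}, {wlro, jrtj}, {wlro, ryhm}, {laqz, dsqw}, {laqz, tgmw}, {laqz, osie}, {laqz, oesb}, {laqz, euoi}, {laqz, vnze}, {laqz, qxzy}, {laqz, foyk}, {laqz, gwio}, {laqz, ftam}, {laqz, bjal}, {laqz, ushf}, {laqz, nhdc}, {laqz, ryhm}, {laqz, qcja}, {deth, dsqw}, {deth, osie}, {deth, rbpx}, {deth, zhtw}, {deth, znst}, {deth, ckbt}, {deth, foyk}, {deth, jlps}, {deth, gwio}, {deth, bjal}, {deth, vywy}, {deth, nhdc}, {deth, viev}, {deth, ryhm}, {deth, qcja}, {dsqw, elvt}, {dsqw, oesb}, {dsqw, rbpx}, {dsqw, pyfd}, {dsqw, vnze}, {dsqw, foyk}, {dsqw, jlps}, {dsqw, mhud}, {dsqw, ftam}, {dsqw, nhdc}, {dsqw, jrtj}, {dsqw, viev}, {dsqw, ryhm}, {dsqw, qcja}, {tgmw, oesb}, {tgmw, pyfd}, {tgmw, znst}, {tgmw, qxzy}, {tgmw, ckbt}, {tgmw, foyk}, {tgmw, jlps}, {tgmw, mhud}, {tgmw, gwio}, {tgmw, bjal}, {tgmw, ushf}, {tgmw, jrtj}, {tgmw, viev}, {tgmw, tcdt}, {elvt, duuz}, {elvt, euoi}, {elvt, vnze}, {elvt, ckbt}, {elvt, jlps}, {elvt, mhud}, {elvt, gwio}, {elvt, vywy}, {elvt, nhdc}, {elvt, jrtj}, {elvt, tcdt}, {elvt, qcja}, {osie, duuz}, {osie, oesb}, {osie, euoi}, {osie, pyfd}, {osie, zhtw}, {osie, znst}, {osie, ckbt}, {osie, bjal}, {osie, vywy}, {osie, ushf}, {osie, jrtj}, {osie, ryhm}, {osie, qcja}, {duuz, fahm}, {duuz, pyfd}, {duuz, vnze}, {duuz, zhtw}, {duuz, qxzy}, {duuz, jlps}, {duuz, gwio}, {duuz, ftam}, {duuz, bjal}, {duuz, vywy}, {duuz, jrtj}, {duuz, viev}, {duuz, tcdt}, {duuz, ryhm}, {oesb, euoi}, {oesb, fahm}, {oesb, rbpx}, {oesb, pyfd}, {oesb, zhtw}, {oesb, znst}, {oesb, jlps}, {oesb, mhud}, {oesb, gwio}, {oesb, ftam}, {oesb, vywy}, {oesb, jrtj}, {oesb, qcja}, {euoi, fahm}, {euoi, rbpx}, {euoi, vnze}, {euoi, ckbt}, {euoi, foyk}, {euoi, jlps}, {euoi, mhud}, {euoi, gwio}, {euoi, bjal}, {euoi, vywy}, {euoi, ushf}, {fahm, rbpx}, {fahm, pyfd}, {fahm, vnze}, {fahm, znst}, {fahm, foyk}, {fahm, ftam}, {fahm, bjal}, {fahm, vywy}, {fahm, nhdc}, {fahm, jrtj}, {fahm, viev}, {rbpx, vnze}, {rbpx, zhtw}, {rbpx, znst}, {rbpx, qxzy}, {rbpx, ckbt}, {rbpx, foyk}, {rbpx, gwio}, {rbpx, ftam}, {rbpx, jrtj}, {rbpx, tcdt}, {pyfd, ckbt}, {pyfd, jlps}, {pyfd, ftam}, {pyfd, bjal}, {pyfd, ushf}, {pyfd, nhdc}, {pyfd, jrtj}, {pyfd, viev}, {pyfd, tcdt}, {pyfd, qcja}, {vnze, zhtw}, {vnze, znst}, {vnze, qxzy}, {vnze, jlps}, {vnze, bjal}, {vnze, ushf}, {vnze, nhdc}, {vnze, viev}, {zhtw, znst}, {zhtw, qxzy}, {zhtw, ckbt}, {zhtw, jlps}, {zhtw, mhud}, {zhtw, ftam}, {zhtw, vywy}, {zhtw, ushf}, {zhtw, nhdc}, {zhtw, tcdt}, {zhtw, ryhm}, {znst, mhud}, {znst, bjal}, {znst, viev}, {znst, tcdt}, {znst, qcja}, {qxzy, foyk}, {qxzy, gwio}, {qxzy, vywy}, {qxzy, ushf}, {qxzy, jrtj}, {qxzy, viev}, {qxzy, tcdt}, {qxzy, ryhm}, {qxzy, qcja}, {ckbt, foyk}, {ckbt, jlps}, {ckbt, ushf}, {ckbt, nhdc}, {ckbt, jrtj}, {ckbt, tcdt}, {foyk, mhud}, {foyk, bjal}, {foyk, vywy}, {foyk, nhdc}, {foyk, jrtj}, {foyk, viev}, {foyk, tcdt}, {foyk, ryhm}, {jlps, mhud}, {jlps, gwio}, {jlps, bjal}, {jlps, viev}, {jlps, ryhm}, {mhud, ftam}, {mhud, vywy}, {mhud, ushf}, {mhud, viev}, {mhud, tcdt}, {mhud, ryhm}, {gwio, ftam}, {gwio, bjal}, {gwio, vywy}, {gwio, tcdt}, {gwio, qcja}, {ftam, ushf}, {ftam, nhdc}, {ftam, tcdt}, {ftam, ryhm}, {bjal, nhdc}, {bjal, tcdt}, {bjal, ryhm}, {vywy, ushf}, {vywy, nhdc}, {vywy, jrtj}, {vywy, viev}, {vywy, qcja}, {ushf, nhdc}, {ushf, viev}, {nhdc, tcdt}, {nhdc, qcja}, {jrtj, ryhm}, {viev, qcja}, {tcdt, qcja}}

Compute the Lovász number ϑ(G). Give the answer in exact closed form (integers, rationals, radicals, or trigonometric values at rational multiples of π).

sqrt(37)

Vertex qxzy has 18 neighbors: bhcz, gmxw, fjup, laqz, tgmw, duuz, rbpx, vnze, zhtw, foyk, gwio, vywy, ushf, jrtj, viev, tcdt, ryhm, qcja.
N(xrhp) = {lhql, wlro, laqz, deth, dsqw, tgmw, elvt, osie, duuz, rbpx, vnze, znst, ckbt, gwio, ftam, ushf, jrtj, viev}, |N(xrhp)| = 18.
Vertex bjal has 18 neighbors: bhcz, wlro, laqz, deth, tgmw, osie, duuz, euoi, fahm, pyfd, vnze, znst, foyk, jlps, gwio, nhdc, tcdt, ryhm.
Vertex euoi has 18 neighbors: lhql, bhcz, gmxw, laqz, elvt, osie, oesb, fahm, rbpx, vnze, ckbt, foyk, jlps, mhud, gwio, bjal, vywy, ushf.
37-vertex 18-regular graph: SR(37,18,8,9) — a Paley graph.
The 3 distinct eigenvalues: [18.0, 2.5414, -3.5414].
−37·(-sqrt(37)/2 - 1/2) / ((18)−(-sqrt(37)/2 - 1/2)) = sqrt(37) = ϑ(G).
≈ 6.0827625 (to 7 d.p.).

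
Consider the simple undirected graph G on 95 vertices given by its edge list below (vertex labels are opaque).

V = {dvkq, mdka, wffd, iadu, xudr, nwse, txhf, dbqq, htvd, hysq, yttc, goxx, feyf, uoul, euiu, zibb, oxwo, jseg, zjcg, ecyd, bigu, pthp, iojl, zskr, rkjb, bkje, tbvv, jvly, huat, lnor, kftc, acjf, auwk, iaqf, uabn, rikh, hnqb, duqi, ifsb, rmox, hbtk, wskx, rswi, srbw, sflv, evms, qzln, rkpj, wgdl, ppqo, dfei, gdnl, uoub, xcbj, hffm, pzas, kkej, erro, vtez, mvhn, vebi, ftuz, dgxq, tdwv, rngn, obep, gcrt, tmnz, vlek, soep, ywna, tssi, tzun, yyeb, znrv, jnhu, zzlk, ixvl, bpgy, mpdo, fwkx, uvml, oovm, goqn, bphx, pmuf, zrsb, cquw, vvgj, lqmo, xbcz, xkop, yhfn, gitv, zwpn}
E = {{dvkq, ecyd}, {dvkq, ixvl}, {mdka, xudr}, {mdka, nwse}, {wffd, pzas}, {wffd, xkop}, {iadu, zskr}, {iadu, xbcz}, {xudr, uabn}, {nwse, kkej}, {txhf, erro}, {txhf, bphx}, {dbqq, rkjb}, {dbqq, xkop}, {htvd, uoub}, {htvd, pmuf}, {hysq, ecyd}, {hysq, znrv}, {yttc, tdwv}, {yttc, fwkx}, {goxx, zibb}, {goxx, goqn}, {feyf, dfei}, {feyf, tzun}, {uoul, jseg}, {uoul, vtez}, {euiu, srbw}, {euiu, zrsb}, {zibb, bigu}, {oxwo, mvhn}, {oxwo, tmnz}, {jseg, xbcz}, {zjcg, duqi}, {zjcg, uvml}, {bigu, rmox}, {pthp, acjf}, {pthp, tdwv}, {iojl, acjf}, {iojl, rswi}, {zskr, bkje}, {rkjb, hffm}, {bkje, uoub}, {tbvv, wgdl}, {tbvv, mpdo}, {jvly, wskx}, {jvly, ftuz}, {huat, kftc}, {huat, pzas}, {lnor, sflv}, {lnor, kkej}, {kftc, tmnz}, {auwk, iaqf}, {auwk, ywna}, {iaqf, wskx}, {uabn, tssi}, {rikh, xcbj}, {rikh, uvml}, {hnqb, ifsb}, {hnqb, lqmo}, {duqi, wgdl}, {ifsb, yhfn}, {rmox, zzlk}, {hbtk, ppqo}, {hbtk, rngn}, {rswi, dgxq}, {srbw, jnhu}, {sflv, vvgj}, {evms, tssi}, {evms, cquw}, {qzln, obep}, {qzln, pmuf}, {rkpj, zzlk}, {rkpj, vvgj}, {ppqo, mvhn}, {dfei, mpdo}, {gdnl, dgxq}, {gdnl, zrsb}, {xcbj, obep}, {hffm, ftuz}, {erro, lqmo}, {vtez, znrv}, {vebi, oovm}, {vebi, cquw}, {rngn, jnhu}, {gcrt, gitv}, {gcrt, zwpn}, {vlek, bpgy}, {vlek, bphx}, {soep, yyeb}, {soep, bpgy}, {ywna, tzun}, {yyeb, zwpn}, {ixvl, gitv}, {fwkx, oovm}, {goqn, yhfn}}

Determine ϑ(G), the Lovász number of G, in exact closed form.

95*cos(pi/95)/(cos(pi/95) + 1)

N(oovm) = {vebi, fwkx}, |N(oovm)| = 2.
Vertex xudr has 2 neighbors: mdka, uabn.
Vertex pthp has 2 neighbors: acjf, tdwv.
deg(xbcz) = 2; N(xbcz) = {iadu, jseg}.
2-regular, N=95; a single 95-cycle (edge-transitive).
The 48 distinct eigenvalues: [2.0, 1.9956, 1.9825, 1.9608, 1.9304, 1.8916, 1.8446, 1.7895, 1.7265, 1.656, 1.5783, 1.4936, 1.4025, 1.3052, 1.2022, 1.0939, 0.9808, 0.8635, 0.7424, 0.618, 0.491, 0.3618, 0.231, 0.0992, -0.0331, -0.1652, -0.2965, -0.4266, -0.5548, -0.6806, -0.8034, -0.9227, -1.0379, -1.1487, -1.2544, -1.3546, -1.4489, -1.5368, -1.618, -1.6922, -1.7589, -1.818, -1.8691, -1.9121, -1.9467, -1.9727, -1.9902, -1.9989].
With N=95: ϑ(G) = 95·(-(-1)*2*cos(pi/95))/(2−(-2*cos(pi/95))) = 95*cos(pi/95)/(cos(pi/95) + 1).
= 47.487011311… (decimal).
47 ≤ 95*cos(pi/95)/(cos(pi/95) + 1) ≤ 48: both strict.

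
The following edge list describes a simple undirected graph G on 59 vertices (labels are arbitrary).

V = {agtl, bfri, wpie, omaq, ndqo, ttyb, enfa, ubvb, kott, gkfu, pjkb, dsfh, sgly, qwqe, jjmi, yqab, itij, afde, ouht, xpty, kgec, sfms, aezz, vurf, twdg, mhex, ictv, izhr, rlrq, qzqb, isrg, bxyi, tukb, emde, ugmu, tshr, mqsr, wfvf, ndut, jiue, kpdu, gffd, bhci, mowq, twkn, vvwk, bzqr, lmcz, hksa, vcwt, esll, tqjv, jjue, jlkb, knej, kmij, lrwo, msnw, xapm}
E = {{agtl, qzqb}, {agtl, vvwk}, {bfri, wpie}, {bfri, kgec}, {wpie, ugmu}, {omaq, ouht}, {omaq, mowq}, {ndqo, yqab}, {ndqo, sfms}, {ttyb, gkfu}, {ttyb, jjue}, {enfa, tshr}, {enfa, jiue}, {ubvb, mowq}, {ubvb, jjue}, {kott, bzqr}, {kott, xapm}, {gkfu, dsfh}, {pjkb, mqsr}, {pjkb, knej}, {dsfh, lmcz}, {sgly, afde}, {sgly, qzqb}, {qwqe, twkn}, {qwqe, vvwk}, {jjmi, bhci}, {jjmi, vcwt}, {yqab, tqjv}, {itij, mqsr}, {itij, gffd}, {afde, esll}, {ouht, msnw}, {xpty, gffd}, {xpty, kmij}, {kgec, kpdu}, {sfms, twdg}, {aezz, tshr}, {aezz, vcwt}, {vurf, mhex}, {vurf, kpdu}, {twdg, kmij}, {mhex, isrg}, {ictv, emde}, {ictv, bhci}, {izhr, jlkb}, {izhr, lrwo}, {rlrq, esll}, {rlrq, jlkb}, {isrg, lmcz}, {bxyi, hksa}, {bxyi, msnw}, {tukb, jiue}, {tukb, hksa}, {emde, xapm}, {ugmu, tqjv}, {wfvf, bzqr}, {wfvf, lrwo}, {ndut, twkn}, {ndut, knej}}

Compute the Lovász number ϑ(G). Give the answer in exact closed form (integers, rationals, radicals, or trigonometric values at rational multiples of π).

59*cos(pi/59)/(cos(pi/59) + 1)

N(knej) = {pjkb, ndut}, |N(knej)| = 2.
deg(izhr) = 2; N(izhr) = {jlkb, lrwo}.
deg(lrwo) = 2; N(lrwo) = {izhr, wfvf}.
deg(jiue) = 2; N(jiue) = {enfa, tukb}.
Regular of degree 2 on 59 vertices: connected 2-regular on 59 ⇒ C_{59}.
A has 30 distinct eigenvalues ≈ [2.0, 1.989, 1.955, 1.899, 1.821, 1.723, 1.605, 1.47, 1.317, 1.15, 0.969, 0.778, 0.577, 0.371, 0.16, -0.053, -0.265, -0.475, -0.678, -0.875, -1.061, -1.235, -1.395, -1.54, -1.667, -1.775, -1.863, -1.93, -1.975, -1.997].
λ_max=2, λ_min=-2*cos(pi/59); ϑ = −59·λ_min/(λ_max−λ_min) = 59*cos(pi/59)/(cos(pi/59) + 1).
Numerically 29.479080.
Sandwich: α(G)=29 ≤ ϑ(G)=59*cos(pi/59)/(cos(pi/59) + 1) ≤ χ(Ḡ)=30 (both strict).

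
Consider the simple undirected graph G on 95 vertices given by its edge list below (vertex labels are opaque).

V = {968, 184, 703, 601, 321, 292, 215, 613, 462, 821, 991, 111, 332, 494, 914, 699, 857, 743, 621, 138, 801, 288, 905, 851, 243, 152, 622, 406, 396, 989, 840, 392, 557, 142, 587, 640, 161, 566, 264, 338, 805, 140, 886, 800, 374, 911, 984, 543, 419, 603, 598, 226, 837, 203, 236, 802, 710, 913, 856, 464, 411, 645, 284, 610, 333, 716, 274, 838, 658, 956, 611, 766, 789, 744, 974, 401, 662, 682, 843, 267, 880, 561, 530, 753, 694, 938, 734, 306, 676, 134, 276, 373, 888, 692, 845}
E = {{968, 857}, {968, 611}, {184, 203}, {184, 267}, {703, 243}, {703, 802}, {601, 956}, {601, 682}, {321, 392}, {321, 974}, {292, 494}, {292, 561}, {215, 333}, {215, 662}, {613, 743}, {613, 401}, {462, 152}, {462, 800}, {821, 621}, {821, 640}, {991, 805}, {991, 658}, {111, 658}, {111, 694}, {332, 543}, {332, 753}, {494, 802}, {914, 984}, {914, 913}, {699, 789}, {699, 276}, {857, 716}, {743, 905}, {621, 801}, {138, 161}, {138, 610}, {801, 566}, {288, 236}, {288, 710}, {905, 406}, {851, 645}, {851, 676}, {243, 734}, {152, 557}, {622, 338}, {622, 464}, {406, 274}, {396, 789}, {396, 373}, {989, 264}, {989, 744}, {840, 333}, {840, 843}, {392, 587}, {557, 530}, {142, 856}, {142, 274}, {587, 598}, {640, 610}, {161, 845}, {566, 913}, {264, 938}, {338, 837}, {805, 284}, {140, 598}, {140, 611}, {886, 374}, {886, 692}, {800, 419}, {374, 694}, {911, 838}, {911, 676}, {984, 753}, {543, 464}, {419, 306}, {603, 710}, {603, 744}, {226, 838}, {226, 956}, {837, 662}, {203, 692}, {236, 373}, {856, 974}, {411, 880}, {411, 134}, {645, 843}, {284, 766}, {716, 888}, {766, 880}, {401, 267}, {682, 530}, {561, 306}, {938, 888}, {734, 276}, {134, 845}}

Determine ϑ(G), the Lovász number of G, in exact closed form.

95*cos(pi/95)/(cos(pi/95) + 1)

N(494) = {292, 802}, |N(494)| = 2.
Vertex 462 has 2 neighbors: 152, 800.
deg(840) = 2; N(840) = {333, 843}.
deg(203) = 2; N(203) = {184, 692}.
95-vertex 2-regular graph: the odd cycle C_{95}.
Distinct eigenvalues (to 5 d.p.): [2.0, 1.99563, 1.98253, 1.96076, 1.93042, 1.89163, 1.84458, 1.78946, 1.72651, 1.65602, 1.57828, 1.49364, 1.40247, 1.30517, 1.20216, 1.0939, 0.98085, 0.86351, 0.74239, 0.61803, 0.49097, 0.36176, 0.23097, 0.09917, -0.03307, -0.16516, -0.29653, -0.4266, -0.55481, -0.68059, -0.80339, -0.92268, -1.03794, -1.14866, -1.25435, -1.35456, -1.44885, -1.5368, -1.61803, -1.69219, -1.75895, -1.81801, -1.86913, -1.91207, -1.94665, -1.97272, -1.99017, -1.99891].
λ_max=2, λ_min=-2*cos(pi/95); ϑ = −95·λ_min/(λ_max−λ_min) = 95*cos(pi/95)/(cos(pi/95) + 1).
Numerically 47.48701.
Lovász sandwich 47 ≤ 95*cos(pi/95)/(cos(pi/95) + 1) ≤ 48: both strict.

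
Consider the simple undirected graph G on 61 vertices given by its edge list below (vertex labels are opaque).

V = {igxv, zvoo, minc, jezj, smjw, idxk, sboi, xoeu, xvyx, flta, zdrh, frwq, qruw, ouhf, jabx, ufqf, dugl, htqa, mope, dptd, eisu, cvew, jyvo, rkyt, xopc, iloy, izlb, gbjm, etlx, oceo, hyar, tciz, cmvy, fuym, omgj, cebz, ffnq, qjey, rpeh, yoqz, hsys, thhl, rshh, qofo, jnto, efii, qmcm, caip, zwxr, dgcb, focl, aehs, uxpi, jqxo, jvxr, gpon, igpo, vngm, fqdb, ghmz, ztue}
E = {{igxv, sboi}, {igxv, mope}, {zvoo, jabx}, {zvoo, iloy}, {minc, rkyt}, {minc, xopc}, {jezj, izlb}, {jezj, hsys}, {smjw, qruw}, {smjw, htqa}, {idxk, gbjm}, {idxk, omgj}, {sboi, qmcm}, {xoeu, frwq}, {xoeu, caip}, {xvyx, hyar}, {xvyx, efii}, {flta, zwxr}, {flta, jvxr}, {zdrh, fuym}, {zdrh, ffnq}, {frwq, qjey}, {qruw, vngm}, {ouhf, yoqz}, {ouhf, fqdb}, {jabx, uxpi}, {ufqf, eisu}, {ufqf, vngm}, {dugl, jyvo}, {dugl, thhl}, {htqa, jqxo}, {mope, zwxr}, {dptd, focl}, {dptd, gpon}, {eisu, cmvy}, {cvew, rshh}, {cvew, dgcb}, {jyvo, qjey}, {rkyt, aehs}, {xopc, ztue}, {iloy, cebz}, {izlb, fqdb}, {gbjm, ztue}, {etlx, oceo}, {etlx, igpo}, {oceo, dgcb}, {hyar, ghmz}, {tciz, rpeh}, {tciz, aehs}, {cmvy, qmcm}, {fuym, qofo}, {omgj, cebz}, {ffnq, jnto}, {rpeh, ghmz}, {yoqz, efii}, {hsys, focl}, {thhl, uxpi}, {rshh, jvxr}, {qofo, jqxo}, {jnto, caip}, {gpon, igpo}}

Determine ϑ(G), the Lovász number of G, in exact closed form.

61*cos(pi/61)/(cos(pi/61) + 1)

N(jvxr) = {flta, rshh}, |N(jvxr)| = 2.
Vertex fuym has 2 neighbors: zdrh, qofo.
Vertex caip has 2 neighbors: xoeu, jnto.
deg(mope) = 2; N(mope) = {igxv, zwxr}.
Every vertex has degree 2 (N=61); connected 2-regular on 61 ⇒ C_{61}.
Distinct eigenvalues (to 4 d.p.): [2.0, 1.9894, 1.9577, 1.9053, 1.8326, 1.7406, 1.6301, 1.5023, 1.3585, 1.2004, 1.0296, 0.8478, 0.6571, 0.4594, 0.2568, 0.0515, -0.1544, -0.3586, -0.559, -0.7535, -0.94, -1.1165, -1.2812, -1.4323, -1.5682, -1.6876, -1.789, -1.8714, -1.9341, -1.9762, -1.9973].
−61·(-2*cos(pi/61)) / ((2)−(-2*cos(pi/61))) = 61*cos(pi/61)/(cos(pi/61) + 1) = ϑ(G).
Numerically 30.479766457.
30 ≤ 61*cos(pi/61)/(cos(pi/61) + 1) ≤ 31: both strict.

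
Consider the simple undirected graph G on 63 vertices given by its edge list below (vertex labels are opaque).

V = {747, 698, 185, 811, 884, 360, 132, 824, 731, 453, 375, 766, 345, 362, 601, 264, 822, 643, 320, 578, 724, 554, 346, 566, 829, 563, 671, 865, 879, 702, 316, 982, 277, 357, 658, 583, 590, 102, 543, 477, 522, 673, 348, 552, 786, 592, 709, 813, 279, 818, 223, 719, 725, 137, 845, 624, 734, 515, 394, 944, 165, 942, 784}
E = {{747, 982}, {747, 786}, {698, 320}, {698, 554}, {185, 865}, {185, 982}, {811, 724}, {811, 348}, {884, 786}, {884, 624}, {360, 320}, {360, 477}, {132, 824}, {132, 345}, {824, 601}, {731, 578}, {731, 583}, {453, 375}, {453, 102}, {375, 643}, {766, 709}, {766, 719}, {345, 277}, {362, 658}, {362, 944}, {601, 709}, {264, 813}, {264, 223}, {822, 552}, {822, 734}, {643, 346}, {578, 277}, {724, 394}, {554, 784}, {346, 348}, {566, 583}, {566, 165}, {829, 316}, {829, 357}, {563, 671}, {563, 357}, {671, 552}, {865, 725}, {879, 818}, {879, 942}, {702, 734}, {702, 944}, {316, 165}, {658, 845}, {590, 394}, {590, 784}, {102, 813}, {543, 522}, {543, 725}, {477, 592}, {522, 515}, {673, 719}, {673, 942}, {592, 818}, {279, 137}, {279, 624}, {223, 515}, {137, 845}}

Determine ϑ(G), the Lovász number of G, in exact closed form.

63*cos(pi/63)/(cos(pi/63) + 1)

Vertex 345 has 2 neighbors: 132, 277.
N(734) = {822, 702}, |N(734)| = 2.
N(522) = {543, 515}, |N(522)| = 2.
deg(578) = 2; N(578) = {731, 277}.
63-vertex 2-regular graph: this is C_{63}, the 63-cycle.
spec(A) ≈ [2.0, 1.990062, 1.960345, 1.911146, 1.842952, 1.756443, 1.652478, 1.532089, 1.396474, 1.24698, 1.085093, 0.912421, 0.730682, 0.541681, 0.347296, 0.14946, -0.049861, -0.248687, -0.445042, -0.636973, -0.822574, -1.0, -1.167487, -1.323372, -1.466104, -1.594265, -1.706582, -1.801938, -1.879385, -1.938155, -1.977662, -1.997514] (distinct, 6 d.p.).
Lovász (edge-transitive): ϑ = −63·(-2*cos(pi/63))/((2)−(-2*cos(pi/63))) = 63*cos(pi/63)/(cos(pi/63) + 1).
Numerically 31.48040933.
Check 31 ≤ 63*cos(pi/63)/(cos(pi/63) + 1) ≤ 32: both strict.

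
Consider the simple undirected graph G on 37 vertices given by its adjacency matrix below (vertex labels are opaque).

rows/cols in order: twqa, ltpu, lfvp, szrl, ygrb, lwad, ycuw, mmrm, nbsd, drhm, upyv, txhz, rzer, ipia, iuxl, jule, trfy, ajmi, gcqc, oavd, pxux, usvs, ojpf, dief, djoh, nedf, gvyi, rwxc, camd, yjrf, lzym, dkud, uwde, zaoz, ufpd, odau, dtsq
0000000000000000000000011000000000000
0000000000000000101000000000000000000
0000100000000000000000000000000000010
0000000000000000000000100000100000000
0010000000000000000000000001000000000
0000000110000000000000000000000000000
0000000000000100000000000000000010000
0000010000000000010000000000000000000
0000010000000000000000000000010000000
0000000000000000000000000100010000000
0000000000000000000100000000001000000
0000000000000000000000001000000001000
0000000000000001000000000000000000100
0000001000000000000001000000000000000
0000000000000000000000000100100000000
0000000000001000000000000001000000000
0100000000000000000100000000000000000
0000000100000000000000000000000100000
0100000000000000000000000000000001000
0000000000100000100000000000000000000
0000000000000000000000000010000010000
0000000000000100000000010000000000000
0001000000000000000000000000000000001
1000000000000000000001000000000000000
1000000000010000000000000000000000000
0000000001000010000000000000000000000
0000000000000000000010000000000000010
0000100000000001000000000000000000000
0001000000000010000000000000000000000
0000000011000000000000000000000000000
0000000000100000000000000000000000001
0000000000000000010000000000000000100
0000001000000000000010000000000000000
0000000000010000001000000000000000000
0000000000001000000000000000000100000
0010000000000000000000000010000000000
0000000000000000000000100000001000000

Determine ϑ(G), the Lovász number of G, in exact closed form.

deg(usvs) = 2; N(usvs) = {ipia, dief}.
deg(lwad) = 2; N(lwad) = {mmrm, nbsd}.
N(mmrm) = {lwad, ajmi}, |N(mmrm)| = 2.
deg(drhm) = 2; N(drhm) = {nedf, yjrf}.
deg(v) = 2 for all v (|V|=37); connected 2-regular on 37 ⇒ C_{37}.
The 19 distinct eigenvalues: [2.0, 1.971232, 1.885755, 1.746028, 1.556072, 1.321349, 1.048615, 0.745713, 0.421359, 0.084882, -0.254036, -0.585646, -0.900407, -1.189266, -1.443912, -1.657019, -1.822457, -1.935466, -1.992795].
Lovász: ϑ = −37(-2*cos(pi/37))/(2+-(-1)*2*cos(pi/37)) = 37*cos(pi/37)/(cos(pi/37) + 1).
≈ 18.466616637 (to 9 d.p.).
18 ≤ 37*cos(pi/37)/(cos(pi/37) + 1) ≤ 19: both strict.

37*cos(pi/37)/(cos(pi/37) + 1)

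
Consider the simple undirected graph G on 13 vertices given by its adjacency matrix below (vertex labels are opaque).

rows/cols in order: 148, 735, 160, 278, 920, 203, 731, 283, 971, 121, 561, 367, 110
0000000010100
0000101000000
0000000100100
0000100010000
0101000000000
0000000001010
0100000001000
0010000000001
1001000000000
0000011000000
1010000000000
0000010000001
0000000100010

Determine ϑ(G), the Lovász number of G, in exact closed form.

13*cos(pi/13)/(cos(pi/13) + 1)

N(278) = {920, 971}, |N(278)| = 2.
deg(367) = 2; N(367) = {203, 110}.
Vertex 148 has 2 neighbors: 971, 561.
Vertex 735 has 2 neighbors: 920, 731.
G on 13 vertices is 2-regular; a single 13-cycle (edge-transitive).
A has 7 distinct eigenvalues ≈ [2.0, 1.771, 1.136, 0.241, -0.709, -1.497, -1.942].
With N=13: ϑ(G) = 13·(-(-1)*2*cos(pi/13))/(2−(-2*cos(pi/13))) = 13*cos(pi/13)/(cos(pi/13) + 1).
= 6.4042… (decimal).
Lovász sandwich 6 ≤ 13*cos(pi/13)/(cos(pi/13) + 1) ≤ 7: both strict.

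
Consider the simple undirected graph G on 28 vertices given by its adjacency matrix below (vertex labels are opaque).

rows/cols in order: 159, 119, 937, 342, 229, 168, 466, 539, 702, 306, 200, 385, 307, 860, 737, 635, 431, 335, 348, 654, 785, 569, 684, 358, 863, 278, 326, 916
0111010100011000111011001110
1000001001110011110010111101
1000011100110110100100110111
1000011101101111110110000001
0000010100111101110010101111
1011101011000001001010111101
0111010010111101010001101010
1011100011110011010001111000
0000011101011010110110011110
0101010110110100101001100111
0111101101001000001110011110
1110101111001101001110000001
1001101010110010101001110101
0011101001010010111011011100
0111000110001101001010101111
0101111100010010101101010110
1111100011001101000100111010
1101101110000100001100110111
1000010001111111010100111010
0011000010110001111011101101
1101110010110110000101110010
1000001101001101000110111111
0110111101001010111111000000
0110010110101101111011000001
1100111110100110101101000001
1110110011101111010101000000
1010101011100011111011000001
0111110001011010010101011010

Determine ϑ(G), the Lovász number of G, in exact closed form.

7

deg(785) = 15; N(785) = {159, 119, 342, 229, 168, 702, 200, 385, 860, 737, 654, 569, 684, 358, 326}.
Vertex 307 has 15 neighbors: 159, 342, 229, 466, 702, 200, 385, 737, 431, 348, 569, 684, 358, 278, 916.
Vertex 306 has 15 neighbors: 119, 342, 168, 539, 702, 200, 385, 860, 431, 348, 569, 684, 278, 326, 916.
deg(335) = 15; N(335) = {159, 119, 342, 229, 466, 539, 702, 860, 348, 654, 684, 358, 278, 326, 916}.
G on 28 vertices is 15-regular; Kneser K(8,2) on C(8,2)=28 vertices.
Distinct eigenvalues (to 6 d.p.): [15.0, 1.0, -5.0].
With N=28: ϑ(G) = 28·(-1*(-5))/(15−(-5)) = 7.
≈ 7.000000000 (to 9 d.p.).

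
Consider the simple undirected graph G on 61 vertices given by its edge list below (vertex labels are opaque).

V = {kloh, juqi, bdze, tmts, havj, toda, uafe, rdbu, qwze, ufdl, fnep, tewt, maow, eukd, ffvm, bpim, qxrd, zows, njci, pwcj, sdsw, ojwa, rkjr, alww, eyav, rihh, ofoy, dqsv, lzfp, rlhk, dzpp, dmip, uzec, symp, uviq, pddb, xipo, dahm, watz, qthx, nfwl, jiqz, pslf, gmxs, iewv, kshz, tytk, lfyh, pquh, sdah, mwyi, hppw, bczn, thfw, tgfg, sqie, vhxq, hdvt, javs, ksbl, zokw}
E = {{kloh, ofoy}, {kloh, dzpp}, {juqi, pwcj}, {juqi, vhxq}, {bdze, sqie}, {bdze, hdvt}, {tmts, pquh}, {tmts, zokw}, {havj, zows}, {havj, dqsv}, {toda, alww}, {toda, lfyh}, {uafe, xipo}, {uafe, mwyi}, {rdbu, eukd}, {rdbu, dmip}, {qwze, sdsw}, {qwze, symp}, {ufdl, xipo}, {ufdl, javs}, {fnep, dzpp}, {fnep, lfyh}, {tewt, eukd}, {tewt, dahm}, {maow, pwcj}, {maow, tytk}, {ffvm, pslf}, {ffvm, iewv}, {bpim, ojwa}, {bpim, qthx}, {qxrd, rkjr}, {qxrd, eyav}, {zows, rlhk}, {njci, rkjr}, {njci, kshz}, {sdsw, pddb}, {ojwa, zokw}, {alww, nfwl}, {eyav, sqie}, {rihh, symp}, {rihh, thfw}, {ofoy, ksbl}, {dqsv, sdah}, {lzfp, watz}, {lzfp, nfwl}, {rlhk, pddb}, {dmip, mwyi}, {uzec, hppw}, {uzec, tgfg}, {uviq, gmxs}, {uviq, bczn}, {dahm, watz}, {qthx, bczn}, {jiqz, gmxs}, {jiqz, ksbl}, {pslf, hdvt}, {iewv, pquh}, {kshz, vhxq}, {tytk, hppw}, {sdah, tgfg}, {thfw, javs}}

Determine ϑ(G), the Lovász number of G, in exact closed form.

61*cos(pi/61)/(cos(pi/61) + 1)

N(kshz) = {njci, vhxq}, |N(kshz)| = 2.
N(mwyi) = {uafe, dmip}, |N(mwyi)| = 2.
N(kloh) = {ofoy, dzpp}, |N(kloh)| = 2.
N(uviq) = {gmxs, bczn}, |N(uviq)| = 2.
2-regular, N=61; connected 2-regular on 61 ⇒ C_{61}.
Distinct eigenvalues (to 4 d.p.): [2.0, 1.9894, 1.9577, 1.9053, 1.8326, 1.7406, 1.6301, 1.5023, 1.3585, 1.2004, 1.0296, 0.8478, 0.6571, 0.4594, 0.2568, 0.0515, -0.1544, -0.3586, -0.559, -0.7535, -0.94, -1.1165, -1.2812, -1.4323, -1.5682, -1.6876, -1.789, -1.8714, -1.9341, -1.9762, -1.9973].
With N=61: ϑ(G) = 61·(-(-1)*2*cos(pi/61))/(2−(-2*cos(pi/61))) = 61*cos(pi/61)/(cos(pi/61) + 1).
Numerically 30.47976646.
Check 30 ≤ 61*cos(pi/61)/(cos(pi/61) + 1) ≤ 31: both strict.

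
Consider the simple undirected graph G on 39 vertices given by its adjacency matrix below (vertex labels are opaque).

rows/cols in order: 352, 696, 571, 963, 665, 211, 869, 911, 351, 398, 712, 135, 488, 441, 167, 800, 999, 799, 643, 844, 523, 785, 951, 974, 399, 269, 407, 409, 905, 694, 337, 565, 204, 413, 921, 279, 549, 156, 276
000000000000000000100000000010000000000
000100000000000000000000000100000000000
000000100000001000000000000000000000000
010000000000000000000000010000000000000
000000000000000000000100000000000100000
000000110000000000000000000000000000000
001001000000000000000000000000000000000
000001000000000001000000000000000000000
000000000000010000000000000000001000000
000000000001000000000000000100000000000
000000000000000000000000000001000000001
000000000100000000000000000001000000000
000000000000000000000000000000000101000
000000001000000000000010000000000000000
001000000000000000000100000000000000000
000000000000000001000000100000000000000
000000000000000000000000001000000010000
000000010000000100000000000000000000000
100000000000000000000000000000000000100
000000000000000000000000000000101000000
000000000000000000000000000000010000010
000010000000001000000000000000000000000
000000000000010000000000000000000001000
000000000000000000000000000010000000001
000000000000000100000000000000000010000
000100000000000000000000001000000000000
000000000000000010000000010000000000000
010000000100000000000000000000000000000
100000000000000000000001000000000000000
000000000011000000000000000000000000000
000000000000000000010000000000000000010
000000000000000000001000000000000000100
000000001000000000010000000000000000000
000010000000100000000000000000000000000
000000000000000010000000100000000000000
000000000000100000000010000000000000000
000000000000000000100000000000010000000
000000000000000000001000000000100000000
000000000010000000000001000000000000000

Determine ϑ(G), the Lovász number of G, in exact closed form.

deg(413) = 2; N(413) = {665, 488}.
N(204) = {351, 844}, |N(204)| = 2.
Vertex 337 has 2 neighbors: 844, 156.
deg(963) = 2; N(963) = {696, 269}.
Every vertex has degree 2 (N=39); connected 2-regular on 39 ⇒ C_{39}.
The 20 distinct eigenvalues: [2.0, 1.974101, 1.897073, 1.770912, 1.598886, 1.385449, 1.136129, 0.857385, 0.556435, 0.241073, -0.080532, -0.400051, -0.70921, -1.0, -1.264891, -1.497021, -1.69038, -1.839959, -1.941884, -1.993515].
Lovász (edge-transitive): ϑ = −39·(-2*cos(pi/39))/((2)−(-2*cos(pi/39))) = 39*cos(pi/39)/(cos(pi/39) + 1).
Numerically 19.46833241.
Sandwich: α(G)=19 ≤ ϑ(G)=39*cos(pi/39)/(cos(pi/39) + 1) ≤ χ(Ḡ)=20 (both strict).

39*cos(pi/39)/(cos(pi/39) + 1)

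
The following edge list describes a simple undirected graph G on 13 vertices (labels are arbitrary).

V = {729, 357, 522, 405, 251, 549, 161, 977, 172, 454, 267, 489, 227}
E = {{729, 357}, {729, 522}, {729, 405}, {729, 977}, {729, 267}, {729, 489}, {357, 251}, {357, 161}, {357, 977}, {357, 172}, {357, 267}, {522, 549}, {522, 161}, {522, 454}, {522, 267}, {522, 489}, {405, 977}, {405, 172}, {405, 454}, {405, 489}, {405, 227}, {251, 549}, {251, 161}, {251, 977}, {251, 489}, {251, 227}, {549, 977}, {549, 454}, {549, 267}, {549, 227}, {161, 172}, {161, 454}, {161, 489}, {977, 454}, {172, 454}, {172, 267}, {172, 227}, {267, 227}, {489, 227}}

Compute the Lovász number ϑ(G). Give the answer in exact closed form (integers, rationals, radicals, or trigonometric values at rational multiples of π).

sqrt(13)

Vertex 522 has 6 neighbors: 729, 549, 161, 454, 267, 489.
deg(729) = 6; N(729) = {357, 522, 405, 977, 267, 489}.
Vertex 161 has 6 neighbors: 357, 522, 251, 172, 454, 489.
deg(405) = 6; N(405) = {729, 977, 172, 454, 489, 227}.
Every vertex has degree 6 (N=13); SR(13,6,2,3) — a Paley graph.
A has 3 distinct eigenvalues ≈ [6.0, 1.3028, -2.3028].
Lovász (edge-transitive): ϑ = −13·(-sqrt(13)/2 - 1/2)/((6)−(-sqrt(13)/2 - 1/2)) = sqrt(13).
≈ 3.605551275 (to 9 d.p.).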